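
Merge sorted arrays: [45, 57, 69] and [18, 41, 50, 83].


Take 18 from B
Take 41 from B
Take 45 from A
Take 50 from B
Take 57 from A
Take 69 from A

Merged: [18, 41, 45, 50, 57, 69, 83]


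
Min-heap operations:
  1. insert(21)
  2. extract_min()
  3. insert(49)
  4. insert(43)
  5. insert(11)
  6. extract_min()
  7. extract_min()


insert(21) -> [21]
extract_min()->21, []
insert(49) -> [49]
insert(43) -> [43, 49]
insert(11) -> [11, 49, 43]
extract_min()->11, [43, 49]
extract_min()->43, [49]

Final heap: [49]


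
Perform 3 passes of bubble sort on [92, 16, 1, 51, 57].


Initial: [92, 16, 1, 51, 57]
Pass 1: [16, 1, 51, 57, 92] (4 swaps)
Pass 2: [1, 16, 51, 57, 92] (1 swaps)
Pass 3: [1, 16, 51, 57, 92] (0 swaps)

After 3 passes: [1, 16, 51, 57, 92]


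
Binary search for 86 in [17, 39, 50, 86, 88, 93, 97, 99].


Step 1: lo=0, hi=7, mid=3, val=86

Found at index 3


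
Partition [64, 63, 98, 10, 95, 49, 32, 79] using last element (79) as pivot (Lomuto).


Pivot: 79
  64 <= 79: advance i (no swap)
  63 <= 79: advance i (no swap)
  10 <= 79: swap -> [64, 63, 10, 98, 95, 49, 32, 79]
  49 <= 79: swap -> [64, 63, 10, 49, 95, 98, 32, 79]
  32 <= 79: swap -> [64, 63, 10, 49, 32, 98, 95, 79]
Place pivot at 5: [64, 63, 10, 49, 32, 79, 95, 98]

Partitioned: [64, 63, 10, 49, 32, 79, 95, 98]


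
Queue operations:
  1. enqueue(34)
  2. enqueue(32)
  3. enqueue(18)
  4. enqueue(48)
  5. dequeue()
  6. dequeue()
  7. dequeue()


enqueue(34) -> [34]
enqueue(32) -> [34, 32]
enqueue(18) -> [34, 32, 18]
enqueue(48) -> [34, 32, 18, 48]
dequeue()->34, [32, 18, 48]
dequeue()->32, [18, 48]
dequeue()->18, [48]

Final queue: [48]


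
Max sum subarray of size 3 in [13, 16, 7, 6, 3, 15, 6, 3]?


[0:3]: 36
[1:4]: 29
[2:5]: 16
[3:6]: 24
[4:7]: 24
[5:8]: 24

Max: 36 at [0:3]


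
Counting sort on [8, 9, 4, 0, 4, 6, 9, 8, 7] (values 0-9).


Input: [8, 9, 4, 0, 4, 6, 9, 8, 7]
Counts: [1, 0, 0, 0, 2, 0, 1, 1, 2, 2]

Sorted: [0, 4, 4, 6, 7, 8, 8, 9, 9]


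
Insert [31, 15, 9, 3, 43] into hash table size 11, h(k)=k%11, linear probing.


Insert 31: h=9 -> slot 9
Insert 15: h=4 -> slot 4
Insert 9: h=9, 1 probes -> slot 10
Insert 3: h=3 -> slot 3
Insert 43: h=10, 1 probes -> slot 0

Table: [43, None, None, 3, 15, None, None, None, None, 31, 9]


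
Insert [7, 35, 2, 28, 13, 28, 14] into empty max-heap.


Insert 7: [7]
Insert 35: [35, 7]
Insert 2: [35, 7, 2]
Insert 28: [35, 28, 2, 7]
Insert 13: [35, 28, 2, 7, 13]
Insert 28: [35, 28, 28, 7, 13, 2]
Insert 14: [35, 28, 28, 7, 13, 2, 14]

Final heap: [35, 28, 28, 7, 13, 2, 14]


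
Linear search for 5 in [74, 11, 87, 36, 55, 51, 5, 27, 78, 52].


i=0: 74!=5
i=1: 11!=5
i=2: 87!=5
i=3: 36!=5
i=4: 55!=5
i=5: 51!=5
i=6: 5==5 found!

Found at 6, 7 comps


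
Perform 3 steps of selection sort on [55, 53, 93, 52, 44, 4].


Initial: [55, 53, 93, 52, 44, 4]
Step 1: min=4 at 5
  Swap: [4, 53, 93, 52, 44, 55]
Step 2: min=44 at 4
  Swap: [4, 44, 93, 52, 53, 55]
Step 3: min=52 at 3
  Swap: [4, 44, 52, 93, 53, 55]

After 3 steps: [4, 44, 52, 93, 53, 55]


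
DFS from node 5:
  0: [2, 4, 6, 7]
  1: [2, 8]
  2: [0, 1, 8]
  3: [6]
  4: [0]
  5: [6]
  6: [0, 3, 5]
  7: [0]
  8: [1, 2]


Visit 5, push [6]
Visit 6, push [3, 0]
Visit 0, push [7, 4, 2]
Visit 2, push [8, 1]
Visit 1, push [8]
Visit 8, push []
Visit 4, push []
Visit 7, push []
Visit 3, push []

DFS order: [5, 6, 0, 2, 1, 8, 4, 7, 3]


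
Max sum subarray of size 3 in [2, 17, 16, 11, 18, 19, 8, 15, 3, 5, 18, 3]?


[0:3]: 35
[1:4]: 44
[2:5]: 45
[3:6]: 48
[4:7]: 45
[5:8]: 42
[6:9]: 26
[7:10]: 23
[8:11]: 26
[9:12]: 26

Max: 48 at [3:6]


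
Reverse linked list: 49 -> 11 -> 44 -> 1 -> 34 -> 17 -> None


Step 1: curr=49, set curr.next=prev(None) | reversed so far: 49
Step 2: curr=11, set curr.next=prev(49) | reversed so far: 11 -> 49
Step 3: curr=44, set curr.next=prev(11) | reversed so far: 44 -> 11 -> 49
Step 4: curr=1, set curr.next=prev(44) | reversed so far: 1 -> 44 -> 11 -> 49
Step 5: curr=34, set curr.next=prev(1) | reversed so far: 34 -> 1 -> 44 -> 11 -> 49
Step 6: curr=17, set curr.next=prev(34) | reversed so far: 17 -> 34 -> 1 -> 44 -> 11 -> 49

17 -> 34 -> 1 -> 44 -> 11 -> 49 -> None


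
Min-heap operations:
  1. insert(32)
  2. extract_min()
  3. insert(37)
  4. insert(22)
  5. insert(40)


insert(32) -> [32]
extract_min()->32, []
insert(37) -> [37]
insert(22) -> [22, 37]
insert(40) -> [22, 37, 40]

Final heap: [22, 37, 40]


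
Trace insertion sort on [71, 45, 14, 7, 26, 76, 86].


Initial: [71, 45, 14, 7, 26, 76, 86]
Insert 45: [45, 71, 14, 7, 26, 76, 86]
Insert 14: [14, 45, 71, 7, 26, 76, 86]
Insert 7: [7, 14, 45, 71, 26, 76, 86]
Insert 26: [7, 14, 26, 45, 71, 76, 86]
Insert 76: [7, 14, 26, 45, 71, 76, 86]
Insert 86: [7, 14, 26, 45, 71, 76, 86]

Sorted: [7, 14, 26, 45, 71, 76, 86]


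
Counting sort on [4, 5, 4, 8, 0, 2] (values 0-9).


Input: [4, 5, 4, 8, 0, 2]
Counts: [1, 0, 1, 0, 2, 1, 0, 0, 1, 0]

Sorted: [0, 2, 4, 4, 5, 8]


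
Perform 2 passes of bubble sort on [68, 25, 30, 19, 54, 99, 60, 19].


Initial: [68, 25, 30, 19, 54, 99, 60, 19]
Pass 1: [25, 30, 19, 54, 68, 60, 19, 99] (6 swaps)
Pass 2: [25, 19, 30, 54, 60, 19, 68, 99] (3 swaps)

After 2 passes: [25, 19, 30, 54, 60, 19, 68, 99]


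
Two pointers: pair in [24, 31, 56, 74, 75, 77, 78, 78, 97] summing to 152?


lo=0(24)+hi=8(97)=121
lo=1(31)+hi=8(97)=128
lo=2(56)+hi=8(97)=153
lo=2(56)+hi=7(78)=134
lo=3(74)+hi=7(78)=152

Yes: 74+78=152


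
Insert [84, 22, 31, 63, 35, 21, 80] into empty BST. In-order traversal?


Insert 84: root
Insert 22: L from 84
Insert 31: L from 84 -> R from 22
Insert 63: L from 84 -> R from 22 -> R from 31
Insert 35: L from 84 -> R from 22 -> R from 31 -> L from 63
Insert 21: L from 84 -> L from 22
Insert 80: L from 84 -> R from 22 -> R from 31 -> R from 63

In-order: [21, 22, 31, 35, 63, 80, 84]


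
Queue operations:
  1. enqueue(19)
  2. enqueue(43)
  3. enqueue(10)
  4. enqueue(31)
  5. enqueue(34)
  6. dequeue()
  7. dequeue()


enqueue(19) -> [19]
enqueue(43) -> [19, 43]
enqueue(10) -> [19, 43, 10]
enqueue(31) -> [19, 43, 10, 31]
enqueue(34) -> [19, 43, 10, 31, 34]
dequeue()->19, [43, 10, 31, 34]
dequeue()->43, [10, 31, 34]

Final queue: [10, 31, 34]


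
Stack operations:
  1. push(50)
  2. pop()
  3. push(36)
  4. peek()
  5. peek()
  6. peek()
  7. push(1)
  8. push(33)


push(50) -> [50]
pop()->50, []
push(36) -> [36]
peek()->36
peek()->36
peek()->36
push(1) -> [36, 1]
push(33) -> [36, 1, 33]

Final stack: [36, 1, 33]


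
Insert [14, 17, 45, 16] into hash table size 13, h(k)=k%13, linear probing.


Insert 14: h=1 -> slot 1
Insert 17: h=4 -> slot 4
Insert 45: h=6 -> slot 6
Insert 16: h=3 -> slot 3

Table: [None, 14, None, 16, 17, None, 45, None, None, None, None, None, None]


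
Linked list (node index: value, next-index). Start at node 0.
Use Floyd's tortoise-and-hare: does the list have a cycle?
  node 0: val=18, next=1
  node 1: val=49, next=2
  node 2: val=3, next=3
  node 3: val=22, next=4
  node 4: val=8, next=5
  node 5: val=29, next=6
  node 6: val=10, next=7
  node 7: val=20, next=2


Floyd's tortoise (slow, +1) and hare (fast, +2):
  init: slow=0, fast=0
  step 1: slow=1, fast=2
  step 2: slow=2, fast=4
  step 3: slow=3, fast=6
  step 4: slow=4, fast=2
  step 5: slow=5, fast=4
  step 6: slow=6, fast=6
  slow == fast at node 6: cycle detected

Cycle: yes


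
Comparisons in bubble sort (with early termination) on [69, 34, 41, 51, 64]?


Algorithm: bubble sort (with early termination)
Input: [69, 34, 41, 51, 64]
Sorted: [34, 41, 51, 64, 69]

7


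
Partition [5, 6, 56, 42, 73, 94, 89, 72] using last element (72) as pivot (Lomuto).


Pivot: 72
  5 <= 72: advance i (no swap)
  6 <= 72: advance i (no swap)
  56 <= 72: advance i (no swap)
  42 <= 72: advance i (no swap)
Place pivot at 4: [5, 6, 56, 42, 72, 94, 89, 73]

Partitioned: [5, 6, 56, 42, 72, 94, 89, 73]


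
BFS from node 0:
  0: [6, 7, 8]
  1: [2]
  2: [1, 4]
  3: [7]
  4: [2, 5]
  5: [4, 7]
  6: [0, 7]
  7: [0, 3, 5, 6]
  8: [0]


Visit 0, enqueue [6, 7, 8]
Visit 6, enqueue []
Visit 7, enqueue [3, 5]
Visit 8, enqueue []
Visit 3, enqueue []
Visit 5, enqueue [4]
Visit 4, enqueue [2]
Visit 2, enqueue [1]
Visit 1, enqueue []

BFS order: [0, 6, 7, 8, 3, 5, 4, 2, 1]


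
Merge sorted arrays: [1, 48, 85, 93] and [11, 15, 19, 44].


Take 1 from A
Take 11 from B
Take 15 from B
Take 19 from B
Take 44 from B

Merged: [1, 11, 15, 19, 44, 48, 85, 93]


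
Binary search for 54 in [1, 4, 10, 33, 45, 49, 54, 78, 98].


Step 1: lo=0, hi=8, mid=4, val=45
Step 2: lo=5, hi=8, mid=6, val=54

Found at index 6


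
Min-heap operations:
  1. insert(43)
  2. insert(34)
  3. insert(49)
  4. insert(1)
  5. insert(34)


insert(43) -> [43]
insert(34) -> [34, 43]
insert(49) -> [34, 43, 49]
insert(1) -> [1, 34, 49, 43]
insert(34) -> [1, 34, 49, 43, 34]

Final heap: [1, 34, 49, 43, 34]


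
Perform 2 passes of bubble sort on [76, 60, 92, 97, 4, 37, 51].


Initial: [76, 60, 92, 97, 4, 37, 51]
Pass 1: [60, 76, 92, 4, 37, 51, 97] (4 swaps)
Pass 2: [60, 76, 4, 37, 51, 92, 97] (3 swaps)

After 2 passes: [60, 76, 4, 37, 51, 92, 97]


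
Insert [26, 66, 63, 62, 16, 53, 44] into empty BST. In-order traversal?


Insert 26: root
Insert 66: R from 26
Insert 63: R from 26 -> L from 66
Insert 62: R from 26 -> L from 66 -> L from 63
Insert 16: L from 26
Insert 53: R from 26 -> L from 66 -> L from 63 -> L from 62
Insert 44: R from 26 -> L from 66 -> L from 63 -> L from 62 -> L from 53

In-order: [16, 26, 44, 53, 62, 63, 66]


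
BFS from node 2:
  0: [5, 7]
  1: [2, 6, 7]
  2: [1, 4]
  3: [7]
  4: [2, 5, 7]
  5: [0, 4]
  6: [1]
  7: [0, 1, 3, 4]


Visit 2, enqueue [1, 4]
Visit 1, enqueue [6, 7]
Visit 4, enqueue [5]
Visit 6, enqueue []
Visit 7, enqueue [0, 3]
Visit 5, enqueue []
Visit 0, enqueue []
Visit 3, enqueue []

BFS order: [2, 1, 4, 6, 7, 5, 0, 3]


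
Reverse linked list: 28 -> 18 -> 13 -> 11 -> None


Step 1: curr=28, set curr.next=prev(None) | reversed so far: 28
Step 2: curr=18, set curr.next=prev(28) | reversed so far: 18 -> 28
Step 3: curr=13, set curr.next=prev(18) | reversed so far: 13 -> 18 -> 28
Step 4: curr=11, set curr.next=prev(13) | reversed so far: 11 -> 13 -> 18 -> 28

11 -> 13 -> 18 -> 28 -> None


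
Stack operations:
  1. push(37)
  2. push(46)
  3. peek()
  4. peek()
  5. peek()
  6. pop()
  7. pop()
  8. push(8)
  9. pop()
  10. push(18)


push(37) -> [37]
push(46) -> [37, 46]
peek()->46
peek()->46
peek()->46
pop()->46, [37]
pop()->37, []
push(8) -> [8]
pop()->8, []
push(18) -> [18]

Final stack: [18]


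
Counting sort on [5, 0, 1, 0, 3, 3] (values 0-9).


Input: [5, 0, 1, 0, 3, 3]
Counts: [2, 1, 0, 2, 0, 1, 0, 0, 0, 0]

Sorted: [0, 0, 1, 3, 3, 5]


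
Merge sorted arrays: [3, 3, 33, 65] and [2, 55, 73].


Take 2 from B
Take 3 from A
Take 3 from A
Take 33 from A
Take 55 from B
Take 65 from A

Merged: [2, 3, 3, 33, 55, 65, 73]


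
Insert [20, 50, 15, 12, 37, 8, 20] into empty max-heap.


Insert 20: [20]
Insert 50: [50, 20]
Insert 15: [50, 20, 15]
Insert 12: [50, 20, 15, 12]
Insert 37: [50, 37, 15, 12, 20]
Insert 8: [50, 37, 15, 12, 20, 8]
Insert 20: [50, 37, 20, 12, 20, 8, 15]

Final heap: [50, 37, 20, 12, 20, 8, 15]


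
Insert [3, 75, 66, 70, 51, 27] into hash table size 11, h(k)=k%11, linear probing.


Insert 3: h=3 -> slot 3
Insert 75: h=9 -> slot 9
Insert 66: h=0 -> slot 0
Insert 70: h=4 -> slot 4
Insert 51: h=7 -> slot 7
Insert 27: h=5 -> slot 5

Table: [66, None, None, 3, 70, 27, None, 51, None, 75, None]


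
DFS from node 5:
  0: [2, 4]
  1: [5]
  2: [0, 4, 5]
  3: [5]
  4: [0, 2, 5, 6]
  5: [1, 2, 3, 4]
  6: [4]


Visit 5, push [4, 3, 2, 1]
Visit 1, push []
Visit 2, push [4, 0]
Visit 0, push [4]
Visit 4, push [6]
Visit 6, push []
Visit 3, push []

DFS order: [5, 1, 2, 0, 4, 6, 3]


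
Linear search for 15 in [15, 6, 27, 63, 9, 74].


i=0: 15==15 found!

Found at 0, 1 comps


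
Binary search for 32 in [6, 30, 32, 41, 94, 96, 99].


Step 1: lo=0, hi=6, mid=3, val=41
Step 2: lo=0, hi=2, mid=1, val=30
Step 3: lo=2, hi=2, mid=2, val=32

Found at index 2


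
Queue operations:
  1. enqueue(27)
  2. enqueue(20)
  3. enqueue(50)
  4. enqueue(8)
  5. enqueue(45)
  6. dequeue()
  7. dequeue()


enqueue(27) -> [27]
enqueue(20) -> [27, 20]
enqueue(50) -> [27, 20, 50]
enqueue(8) -> [27, 20, 50, 8]
enqueue(45) -> [27, 20, 50, 8, 45]
dequeue()->27, [20, 50, 8, 45]
dequeue()->20, [50, 8, 45]

Final queue: [50, 8, 45]


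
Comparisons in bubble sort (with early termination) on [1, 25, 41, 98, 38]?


Algorithm: bubble sort (with early termination)
Input: [1, 25, 41, 98, 38]
Sorted: [1, 25, 38, 41, 98]

9


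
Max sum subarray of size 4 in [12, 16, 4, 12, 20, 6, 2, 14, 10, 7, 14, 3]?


[0:4]: 44
[1:5]: 52
[2:6]: 42
[3:7]: 40
[4:8]: 42
[5:9]: 32
[6:10]: 33
[7:11]: 45
[8:12]: 34

Max: 52 at [1:5]


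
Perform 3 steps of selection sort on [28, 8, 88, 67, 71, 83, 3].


Initial: [28, 8, 88, 67, 71, 83, 3]
Step 1: min=3 at 6
  Swap: [3, 8, 88, 67, 71, 83, 28]
Step 2: min=8 at 1
  Swap: [3, 8, 88, 67, 71, 83, 28]
Step 3: min=28 at 6
  Swap: [3, 8, 28, 67, 71, 83, 88]

After 3 steps: [3, 8, 28, 67, 71, 83, 88]


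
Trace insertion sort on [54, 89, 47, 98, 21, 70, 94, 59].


Initial: [54, 89, 47, 98, 21, 70, 94, 59]
Insert 89: [54, 89, 47, 98, 21, 70, 94, 59]
Insert 47: [47, 54, 89, 98, 21, 70, 94, 59]
Insert 98: [47, 54, 89, 98, 21, 70, 94, 59]
Insert 21: [21, 47, 54, 89, 98, 70, 94, 59]
Insert 70: [21, 47, 54, 70, 89, 98, 94, 59]
Insert 94: [21, 47, 54, 70, 89, 94, 98, 59]
Insert 59: [21, 47, 54, 59, 70, 89, 94, 98]

Sorted: [21, 47, 54, 59, 70, 89, 94, 98]


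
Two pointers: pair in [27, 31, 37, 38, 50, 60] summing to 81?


lo=0(27)+hi=5(60)=87
lo=0(27)+hi=4(50)=77
lo=1(31)+hi=4(50)=81

Yes: 31+50=81


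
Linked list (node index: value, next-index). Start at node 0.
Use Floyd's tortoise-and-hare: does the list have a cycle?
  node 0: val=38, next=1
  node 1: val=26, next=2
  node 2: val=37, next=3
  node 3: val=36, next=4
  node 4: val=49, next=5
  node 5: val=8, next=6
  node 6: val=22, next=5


Floyd's tortoise (slow, +1) and hare (fast, +2):
  init: slow=0, fast=0
  step 1: slow=1, fast=2
  step 2: slow=2, fast=4
  step 3: slow=3, fast=6
  step 4: slow=4, fast=6
  step 5: slow=5, fast=6
  step 6: slow=6, fast=6
  slow == fast at node 6: cycle detected

Cycle: yes


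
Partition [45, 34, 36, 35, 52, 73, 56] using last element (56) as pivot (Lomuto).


Pivot: 56
  45 <= 56: advance i (no swap)
  34 <= 56: advance i (no swap)
  36 <= 56: advance i (no swap)
  35 <= 56: advance i (no swap)
  52 <= 56: advance i (no swap)
Place pivot at 5: [45, 34, 36, 35, 52, 56, 73]

Partitioned: [45, 34, 36, 35, 52, 56, 73]


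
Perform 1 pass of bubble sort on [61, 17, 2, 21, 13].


Initial: [61, 17, 2, 21, 13]
Pass 1: [17, 2, 21, 13, 61] (4 swaps)

After 1 pass: [17, 2, 21, 13, 61]


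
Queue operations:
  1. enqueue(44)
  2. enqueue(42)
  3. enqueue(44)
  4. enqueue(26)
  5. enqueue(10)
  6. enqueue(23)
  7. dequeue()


enqueue(44) -> [44]
enqueue(42) -> [44, 42]
enqueue(44) -> [44, 42, 44]
enqueue(26) -> [44, 42, 44, 26]
enqueue(10) -> [44, 42, 44, 26, 10]
enqueue(23) -> [44, 42, 44, 26, 10, 23]
dequeue()->44, [42, 44, 26, 10, 23]

Final queue: [42, 44, 26, 10, 23]


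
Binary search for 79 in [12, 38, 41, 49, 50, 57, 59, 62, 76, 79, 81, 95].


Step 1: lo=0, hi=11, mid=5, val=57
Step 2: lo=6, hi=11, mid=8, val=76
Step 3: lo=9, hi=11, mid=10, val=81
Step 4: lo=9, hi=9, mid=9, val=79

Found at index 9


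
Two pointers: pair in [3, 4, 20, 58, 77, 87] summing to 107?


lo=0(3)+hi=5(87)=90
lo=1(4)+hi=5(87)=91
lo=2(20)+hi=5(87)=107

Yes: 20+87=107


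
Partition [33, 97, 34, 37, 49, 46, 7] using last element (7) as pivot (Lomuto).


Pivot: 7
Place pivot at 0: [7, 97, 34, 37, 49, 46, 33]

Partitioned: [7, 97, 34, 37, 49, 46, 33]


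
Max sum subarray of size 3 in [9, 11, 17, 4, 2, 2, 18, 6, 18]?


[0:3]: 37
[1:4]: 32
[2:5]: 23
[3:6]: 8
[4:7]: 22
[5:8]: 26
[6:9]: 42

Max: 42 at [6:9]


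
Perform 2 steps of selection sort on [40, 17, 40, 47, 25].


Initial: [40, 17, 40, 47, 25]
Step 1: min=17 at 1
  Swap: [17, 40, 40, 47, 25]
Step 2: min=25 at 4
  Swap: [17, 25, 40, 47, 40]

After 2 steps: [17, 25, 40, 47, 40]


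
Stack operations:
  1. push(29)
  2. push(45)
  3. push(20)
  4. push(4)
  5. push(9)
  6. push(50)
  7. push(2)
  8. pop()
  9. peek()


push(29) -> [29]
push(45) -> [29, 45]
push(20) -> [29, 45, 20]
push(4) -> [29, 45, 20, 4]
push(9) -> [29, 45, 20, 4, 9]
push(50) -> [29, 45, 20, 4, 9, 50]
push(2) -> [29, 45, 20, 4, 9, 50, 2]
pop()->2, [29, 45, 20, 4, 9, 50]
peek()->50

Final stack: [29, 45, 20, 4, 9, 50]


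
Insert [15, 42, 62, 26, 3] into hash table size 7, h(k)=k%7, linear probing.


Insert 15: h=1 -> slot 1
Insert 42: h=0 -> slot 0
Insert 62: h=6 -> slot 6
Insert 26: h=5 -> slot 5
Insert 3: h=3 -> slot 3

Table: [42, 15, None, 3, None, 26, 62]


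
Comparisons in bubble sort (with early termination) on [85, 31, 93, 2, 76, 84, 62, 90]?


Algorithm: bubble sort (with early termination)
Input: [85, 31, 93, 2, 76, 84, 62, 90]
Sorted: [2, 31, 62, 76, 84, 85, 90, 93]

25


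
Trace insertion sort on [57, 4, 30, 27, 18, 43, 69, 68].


Initial: [57, 4, 30, 27, 18, 43, 69, 68]
Insert 4: [4, 57, 30, 27, 18, 43, 69, 68]
Insert 30: [4, 30, 57, 27, 18, 43, 69, 68]
Insert 27: [4, 27, 30, 57, 18, 43, 69, 68]
Insert 18: [4, 18, 27, 30, 57, 43, 69, 68]
Insert 43: [4, 18, 27, 30, 43, 57, 69, 68]
Insert 69: [4, 18, 27, 30, 43, 57, 69, 68]
Insert 68: [4, 18, 27, 30, 43, 57, 68, 69]

Sorted: [4, 18, 27, 30, 43, 57, 68, 69]


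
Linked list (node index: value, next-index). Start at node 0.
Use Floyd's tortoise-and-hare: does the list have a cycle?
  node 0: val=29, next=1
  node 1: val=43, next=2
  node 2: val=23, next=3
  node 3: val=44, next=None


Floyd's tortoise (slow, +1) and hare (fast, +2):
  init: slow=0, fast=0
  step 1: slow=1, fast=2
  step 2: fast 2->3->None, no cycle

Cycle: no


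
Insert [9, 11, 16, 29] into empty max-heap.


Insert 9: [9]
Insert 11: [11, 9]
Insert 16: [16, 9, 11]
Insert 29: [29, 16, 11, 9]

Final heap: [29, 16, 11, 9]


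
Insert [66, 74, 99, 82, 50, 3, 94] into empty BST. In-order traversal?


Insert 66: root
Insert 74: R from 66
Insert 99: R from 66 -> R from 74
Insert 82: R from 66 -> R from 74 -> L from 99
Insert 50: L from 66
Insert 3: L from 66 -> L from 50
Insert 94: R from 66 -> R from 74 -> L from 99 -> R from 82

In-order: [3, 50, 66, 74, 82, 94, 99]


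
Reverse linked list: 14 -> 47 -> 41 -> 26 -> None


Step 1: curr=14, set curr.next=prev(None) | reversed so far: 14
Step 2: curr=47, set curr.next=prev(14) | reversed so far: 47 -> 14
Step 3: curr=41, set curr.next=prev(47) | reversed so far: 41 -> 47 -> 14
Step 4: curr=26, set curr.next=prev(41) | reversed so far: 26 -> 41 -> 47 -> 14

26 -> 41 -> 47 -> 14 -> None


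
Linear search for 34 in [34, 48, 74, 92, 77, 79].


i=0: 34==34 found!

Found at 0, 1 comps


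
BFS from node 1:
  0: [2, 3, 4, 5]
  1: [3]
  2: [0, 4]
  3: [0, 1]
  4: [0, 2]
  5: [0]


Visit 1, enqueue [3]
Visit 3, enqueue [0]
Visit 0, enqueue [2, 4, 5]
Visit 2, enqueue []
Visit 4, enqueue []
Visit 5, enqueue []

BFS order: [1, 3, 0, 2, 4, 5]


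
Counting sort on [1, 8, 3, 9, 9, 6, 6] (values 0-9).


Input: [1, 8, 3, 9, 9, 6, 6]
Counts: [0, 1, 0, 1, 0, 0, 2, 0, 1, 2]

Sorted: [1, 3, 6, 6, 8, 9, 9]


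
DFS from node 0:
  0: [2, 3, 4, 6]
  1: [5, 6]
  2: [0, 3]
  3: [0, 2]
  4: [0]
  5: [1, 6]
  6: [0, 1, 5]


Visit 0, push [6, 4, 3, 2]
Visit 2, push [3]
Visit 3, push []
Visit 4, push []
Visit 6, push [5, 1]
Visit 1, push [5]
Visit 5, push []

DFS order: [0, 2, 3, 4, 6, 1, 5]


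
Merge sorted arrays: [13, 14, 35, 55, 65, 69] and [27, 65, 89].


Take 13 from A
Take 14 from A
Take 27 from B
Take 35 from A
Take 55 from A
Take 65 from A
Take 65 from B
Take 69 from A

Merged: [13, 14, 27, 35, 55, 65, 65, 69, 89]


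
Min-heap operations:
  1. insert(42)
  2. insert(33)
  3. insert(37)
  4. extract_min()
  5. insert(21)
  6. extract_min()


insert(42) -> [42]
insert(33) -> [33, 42]
insert(37) -> [33, 42, 37]
extract_min()->33, [37, 42]
insert(21) -> [21, 42, 37]
extract_min()->21, [37, 42]

Final heap: [37, 42]


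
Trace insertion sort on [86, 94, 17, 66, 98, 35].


Initial: [86, 94, 17, 66, 98, 35]
Insert 94: [86, 94, 17, 66, 98, 35]
Insert 17: [17, 86, 94, 66, 98, 35]
Insert 66: [17, 66, 86, 94, 98, 35]
Insert 98: [17, 66, 86, 94, 98, 35]
Insert 35: [17, 35, 66, 86, 94, 98]

Sorted: [17, 35, 66, 86, 94, 98]


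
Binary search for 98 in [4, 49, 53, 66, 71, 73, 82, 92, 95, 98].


Step 1: lo=0, hi=9, mid=4, val=71
Step 2: lo=5, hi=9, mid=7, val=92
Step 3: lo=8, hi=9, mid=8, val=95
Step 4: lo=9, hi=9, mid=9, val=98

Found at index 9


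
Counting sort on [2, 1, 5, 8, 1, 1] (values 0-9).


Input: [2, 1, 5, 8, 1, 1]
Counts: [0, 3, 1, 0, 0, 1, 0, 0, 1, 0]

Sorted: [1, 1, 1, 2, 5, 8]


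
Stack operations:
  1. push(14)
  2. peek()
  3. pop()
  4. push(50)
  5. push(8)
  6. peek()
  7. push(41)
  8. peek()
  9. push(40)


push(14) -> [14]
peek()->14
pop()->14, []
push(50) -> [50]
push(8) -> [50, 8]
peek()->8
push(41) -> [50, 8, 41]
peek()->41
push(40) -> [50, 8, 41, 40]

Final stack: [50, 8, 41, 40]


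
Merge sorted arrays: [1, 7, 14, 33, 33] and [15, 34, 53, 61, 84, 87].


Take 1 from A
Take 7 from A
Take 14 from A
Take 15 from B
Take 33 from A
Take 33 from A

Merged: [1, 7, 14, 15, 33, 33, 34, 53, 61, 84, 87]


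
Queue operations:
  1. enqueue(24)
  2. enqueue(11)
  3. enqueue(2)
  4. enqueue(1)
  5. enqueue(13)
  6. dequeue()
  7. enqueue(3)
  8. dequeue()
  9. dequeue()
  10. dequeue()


enqueue(24) -> [24]
enqueue(11) -> [24, 11]
enqueue(2) -> [24, 11, 2]
enqueue(1) -> [24, 11, 2, 1]
enqueue(13) -> [24, 11, 2, 1, 13]
dequeue()->24, [11, 2, 1, 13]
enqueue(3) -> [11, 2, 1, 13, 3]
dequeue()->11, [2, 1, 13, 3]
dequeue()->2, [1, 13, 3]
dequeue()->1, [13, 3]

Final queue: [13, 3]


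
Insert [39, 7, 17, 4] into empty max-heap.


Insert 39: [39]
Insert 7: [39, 7]
Insert 17: [39, 7, 17]
Insert 4: [39, 7, 17, 4]

Final heap: [39, 7, 17, 4]


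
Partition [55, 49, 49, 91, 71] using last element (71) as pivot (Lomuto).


Pivot: 71
  55 <= 71: advance i (no swap)
  49 <= 71: advance i (no swap)
  49 <= 71: advance i (no swap)
Place pivot at 3: [55, 49, 49, 71, 91]

Partitioned: [55, 49, 49, 71, 91]


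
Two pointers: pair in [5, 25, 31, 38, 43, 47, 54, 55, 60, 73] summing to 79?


lo=0(5)+hi=9(73)=78
lo=1(25)+hi=9(73)=98
lo=1(25)+hi=8(60)=85
lo=1(25)+hi=7(55)=80
lo=1(25)+hi=6(54)=79

Yes: 25+54=79


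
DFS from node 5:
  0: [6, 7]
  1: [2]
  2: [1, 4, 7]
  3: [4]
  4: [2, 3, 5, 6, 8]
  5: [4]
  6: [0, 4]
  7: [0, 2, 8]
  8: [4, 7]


Visit 5, push [4]
Visit 4, push [8, 6, 3, 2]
Visit 2, push [7, 1]
Visit 1, push []
Visit 7, push [8, 0]
Visit 0, push [6]
Visit 6, push []
Visit 8, push []
Visit 3, push []

DFS order: [5, 4, 2, 1, 7, 0, 6, 8, 3]


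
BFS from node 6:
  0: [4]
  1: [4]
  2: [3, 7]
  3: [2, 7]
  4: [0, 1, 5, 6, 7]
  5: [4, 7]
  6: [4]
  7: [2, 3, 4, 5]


Visit 6, enqueue [4]
Visit 4, enqueue [0, 1, 5, 7]
Visit 0, enqueue []
Visit 1, enqueue []
Visit 5, enqueue []
Visit 7, enqueue [2, 3]
Visit 2, enqueue []
Visit 3, enqueue []

BFS order: [6, 4, 0, 1, 5, 7, 2, 3]


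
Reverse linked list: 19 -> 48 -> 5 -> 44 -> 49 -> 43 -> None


Step 1: curr=19, set curr.next=prev(None) | reversed so far: 19
Step 2: curr=48, set curr.next=prev(19) | reversed so far: 48 -> 19
Step 3: curr=5, set curr.next=prev(48) | reversed so far: 5 -> 48 -> 19
Step 4: curr=44, set curr.next=prev(5) | reversed so far: 44 -> 5 -> 48 -> 19
Step 5: curr=49, set curr.next=prev(44) | reversed so far: 49 -> 44 -> 5 -> 48 -> 19
Step 6: curr=43, set curr.next=prev(49) | reversed so far: 43 -> 49 -> 44 -> 5 -> 48 -> 19

43 -> 49 -> 44 -> 5 -> 48 -> 19 -> None


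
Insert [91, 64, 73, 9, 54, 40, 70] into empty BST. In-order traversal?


Insert 91: root
Insert 64: L from 91
Insert 73: L from 91 -> R from 64
Insert 9: L from 91 -> L from 64
Insert 54: L from 91 -> L from 64 -> R from 9
Insert 40: L from 91 -> L from 64 -> R from 9 -> L from 54
Insert 70: L from 91 -> R from 64 -> L from 73

In-order: [9, 40, 54, 64, 70, 73, 91]


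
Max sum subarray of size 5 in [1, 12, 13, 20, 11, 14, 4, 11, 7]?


[0:5]: 57
[1:6]: 70
[2:7]: 62
[3:8]: 60
[4:9]: 47

Max: 70 at [1:6]


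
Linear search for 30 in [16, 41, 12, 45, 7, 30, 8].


i=0: 16!=30
i=1: 41!=30
i=2: 12!=30
i=3: 45!=30
i=4: 7!=30
i=5: 30==30 found!

Found at 5, 6 comps


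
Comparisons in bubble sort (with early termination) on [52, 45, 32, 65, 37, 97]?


Algorithm: bubble sort (with early termination)
Input: [52, 45, 32, 65, 37, 97]
Sorted: [32, 37, 45, 52, 65, 97]

14


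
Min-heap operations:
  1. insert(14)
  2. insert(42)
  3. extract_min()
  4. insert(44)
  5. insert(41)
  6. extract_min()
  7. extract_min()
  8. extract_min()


insert(14) -> [14]
insert(42) -> [14, 42]
extract_min()->14, [42]
insert(44) -> [42, 44]
insert(41) -> [41, 44, 42]
extract_min()->41, [42, 44]
extract_min()->42, [44]
extract_min()->44, []

Final heap: []


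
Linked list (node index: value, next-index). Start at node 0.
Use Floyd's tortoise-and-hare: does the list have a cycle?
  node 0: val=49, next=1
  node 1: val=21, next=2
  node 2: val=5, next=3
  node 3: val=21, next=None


Floyd's tortoise (slow, +1) and hare (fast, +2):
  init: slow=0, fast=0
  step 1: slow=1, fast=2
  step 2: fast 2->3->None, no cycle

Cycle: no


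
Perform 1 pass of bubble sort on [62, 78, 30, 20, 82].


Initial: [62, 78, 30, 20, 82]
Pass 1: [62, 30, 20, 78, 82] (2 swaps)

After 1 pass: [62, 30, 20, 78, 82]


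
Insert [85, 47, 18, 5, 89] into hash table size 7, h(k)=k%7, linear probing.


Insert 85: h=1 -> slot 1
Insert 47: h=5 -> slot 5
Insert 18: h=4 -> slot 4
Insert 5: h=5, 1 probes -> slot 6
Insert 89: h=5, 2 probes -> slot 0

Table: [89, 85, None, None, 18, 47, 5]


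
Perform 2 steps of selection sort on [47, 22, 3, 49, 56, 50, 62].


Initial: [47, 22, 3, 49, 56, 50, 62]
Step 1: min=3 at 2
  Swap: [3, 22, 47, 49, 56, 50, 62]
Step 2: min=22 at 1
  Swap: [3, 22, 47, 49, 56, 50, 62]

After 2 steps: [3, 22, 47, 49, 56, 50, 62]


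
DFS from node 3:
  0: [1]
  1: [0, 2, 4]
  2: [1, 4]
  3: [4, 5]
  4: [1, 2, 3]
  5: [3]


Visit 3, push [5, 4]
Visit 4, push [2, 1]
Visit 1, push [2, 0]
Visit 0, push []
Visit 2, push []
Visit 5, push []

DFS order: [3, 4, 1, 0, 2, 5]


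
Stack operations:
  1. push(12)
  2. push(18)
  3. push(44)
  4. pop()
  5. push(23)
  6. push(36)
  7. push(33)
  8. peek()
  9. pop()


push(12) -> [12]
push(18) -> [12, 18]
push(44) -> [12, 18, 44]
pop()->44, [12, 18]
push(23) -> [12, 18, 23]
push(36) -> [12, 18, 23, 36]
push(33) -> [12, 18, 23, 36, 33]
peek()->33
pop()->33, [12, 18, 23, 36]

Final stack: [12, 18, 23, 36]


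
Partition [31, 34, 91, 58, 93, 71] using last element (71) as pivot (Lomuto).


Pivot: 71
  31 <= 71: advance i (no swap)
  34 <= 71: advance i (no swap)
  58 <= 71: swap -> [31, 34, 58, 91, 93, 71]
Place pivot at 3: [31, 34, 58, 71, 93, 91]

Partitioned: [31, 34, 58, 71, 93, 91]


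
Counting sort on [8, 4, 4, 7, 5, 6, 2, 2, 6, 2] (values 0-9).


Input: [8, 4, 4, 7, 5, 6, 2, 2, 6, 2]
Counts: [0, 0, 3, 0, 2, 1, 2, 1, 1, 0]

Sorted: [2, 2, 2, 4, 4, 5, 6, 6, 7, 8]


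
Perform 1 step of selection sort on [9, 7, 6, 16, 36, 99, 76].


Initial: [9, 7, 6, 16, 36, 99, 76]
Step 1: min=6 at 2
  Swap: [6, 7, 9, 16, 36, 99, 76]

After 1 step: [6, 7, 9, 16, 36, 99, 76]


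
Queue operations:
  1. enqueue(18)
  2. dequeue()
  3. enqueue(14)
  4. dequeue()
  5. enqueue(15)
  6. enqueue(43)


enqueue(18) -> [18]
dequeue()->18, []
enqueue(14) -> [14]
dequeue()->14, []
enqueue(15) -> [15]
enqueue(43) -> [15, 43]

Final queue: [15, 43]


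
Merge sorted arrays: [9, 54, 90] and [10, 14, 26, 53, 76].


Take 9 from A
Take 10 from B
Take 14 from B
Take 26 from B
Take 53 from B
Take 54 from A
Take 76 from B

Merged: [9, 10, 14, 26, 53, 54, 76, 90]


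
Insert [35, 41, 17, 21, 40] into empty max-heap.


Insert 35: [35]
Insert 41: [41, 35]
Insert 17: [41, 35, 17]
Insert 21: [41, 35, 17, 21]
Insert 40: [41, 40, 17, 21, 35]

Final heap: [41, 40, 17, 21, 35]


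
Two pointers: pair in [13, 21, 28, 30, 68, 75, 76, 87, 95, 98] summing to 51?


lo=0(13)+hi=9(98)=111
lo=0(13)+hi=8(95)=108
lo=0(13)+hi=7(87)=100
lo=0(13)+hi=6(76)=89
lo=0(13)+hi=5(75)=88
lo=0(13)+hi=4(68)=81
lo=0(13)+hi=3(30)=43
lo=1(21)+hi=3(30)=51

Yes: 21+30=51


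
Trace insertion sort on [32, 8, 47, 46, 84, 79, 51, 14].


Initial: [32, 8, 47, 46, 84, 79, 51, 14]
Insert 8: [8, 32, 47, 46, 84, 79, 51, 14]
Insert 47: [8, 32, 47, 46, 84, 79, 51, 14]
Insert 46: [8, 32, 46, 47, 84, 79, 51, 14]
Insert 84: [8, 32, 46, 47, 84, 79, 51, 14]
Insert 79: [8, 32, 46, 47, 79, 84, 51, 14]
Insert 51: [8, 32, 46, 47, 51, 79, 84, 14]
Insert 14: [8, 14, 32, 46, 47, 51, 79, 84]

Sorted: [8, 14, 32, 46, 47, 51, 79, 84]


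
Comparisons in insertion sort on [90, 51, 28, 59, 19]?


Algorithm: insertion sort
Input: [90, 51, 28, 59, 19]
Sorted: [19, 28, 51, 59, 90]

9


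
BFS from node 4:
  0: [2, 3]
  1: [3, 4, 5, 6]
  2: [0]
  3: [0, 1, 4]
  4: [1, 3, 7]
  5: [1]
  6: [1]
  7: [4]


Visit 4, enqueue [1, 3, 7]
Visit 1, enqueue [5, 6]
Visit 3, enqueue [0]
Visit 7, enqueue []
Visit 5, enqueue []
Visit 6, enqueue []
Visit 0, enqueue [2]
Visit 2, enqueue []

BFS order: [4, 1, 3, 7, 5, 6, 0, 2]


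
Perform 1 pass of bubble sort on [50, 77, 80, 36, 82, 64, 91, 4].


Initial: [50, 77, 80, 36, 82, 64, 91, 4]
Pass 1: [50, 77, 36, 80, 64, 82, 4, 91] (3 swaps)

After 1 pass: [50, 77, 36, 80, 64, 82, 4, 91]


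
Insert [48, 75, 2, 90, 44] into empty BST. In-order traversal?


Insert 48: root
Insert 75: R from 48
Insert 2: L from 48
Insert 90: R from 48 -> R from 75
Insert 44: L from 48 -> R from 2

In-order: [2, 44, 48, 75, 90]


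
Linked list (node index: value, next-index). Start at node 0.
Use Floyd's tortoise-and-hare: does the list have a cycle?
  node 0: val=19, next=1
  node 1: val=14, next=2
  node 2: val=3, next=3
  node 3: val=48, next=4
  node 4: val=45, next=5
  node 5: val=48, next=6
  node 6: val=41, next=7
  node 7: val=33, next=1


Floyd's tortoise (slow, +1) and hare (fast, +2):
  init: slow=0, fast=0
  step 1: slow=1, fast=2
  step 2: slow=2, fast=4
  step 3: slow=3, fast=6
  step 4: slow=4, fast=1
  step 5: slow=5, fast=3
  step 6: slow=6, fast=5
  step 7: slow=7, fast=7
  slow == fast at node 7: cycle detected

Cycle: yes


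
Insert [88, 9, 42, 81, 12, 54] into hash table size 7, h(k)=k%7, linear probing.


Insert 88: h=4 -> slot 4
Insert 9: h=2 -> slot 2
Insert 42: h=0 -> slot 0
Insert 81: h=4, 1 probes -> slot 5
Insert 12: h=5, 1 probes -> slot 6
Insert 54: h=5, 3 probes -> slot 1

Table: [42, 54, 9, None, 88, 81, 12]


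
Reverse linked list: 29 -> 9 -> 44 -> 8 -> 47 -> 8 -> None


Step 1: curr=29, set curr.next=prev(None) | reversed so far: 29
Step 2: curr=9, set curr.next=prev(29) | reversed so far: 9 -> 29
Step 3: curr=44, set curr.next=prev(9) | reversed so far: 44 -> 9 -> 29
Step 4: curr=8, set curr.next=prev(44) | reversed so far: 8 -> 44 -> 9 -> 29
Step 5: curr=47, set curr.next=prev(8) | reversed so far: 47 -> 8 -> 44 -> 9 -> 29
Step 6: curr=8, set curr.next=prev(47) | reversed so far: 8 -> 47 -> 8 -> 44 -> 9 -> 29

8 -> 47 -> 8 -> 44 -> 9 -> 29 -> None


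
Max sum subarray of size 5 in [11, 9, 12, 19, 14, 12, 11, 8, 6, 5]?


[0:5]: 65
[1:6]: 66
[2:7]: 68
[3:8]: 64
[4:9]: 51
[5:10]: 42

Max: 68 at [2:7]


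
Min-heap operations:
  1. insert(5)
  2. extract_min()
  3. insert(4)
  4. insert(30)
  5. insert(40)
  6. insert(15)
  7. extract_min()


insert(5) -> [5]
extract_min()->5, []
insert(4) -> [4]
insert(30) -> [4, 30]
insert(40) -> [4, 30, 40]
insert(15) -> [4, 15, 40, 30]
extract_min()->4, [15, 30, 40]

Final heap: [15, 30, 40]


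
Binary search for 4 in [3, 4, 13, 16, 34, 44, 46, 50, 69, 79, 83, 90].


Step 1: lo=0, hi=11, mid=5, val=44
Step 2: lo=0, hi=4, mid=2, val=13
Step 3: lo=0, hi=1, mid=0, val=3
Step 4: lo=1, hi=1, mid=1, val=4

Found at index 1


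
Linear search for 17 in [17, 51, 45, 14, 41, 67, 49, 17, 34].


i=0: 17==17 found!

Found at 0, 1 comps


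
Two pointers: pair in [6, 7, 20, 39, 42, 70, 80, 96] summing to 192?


lo=0(6)+hi=7(96)=102
lo=1(7)+hi=7(96)=103
lo=2(20)+hi=7(96)=116
lo=3(39)+hi=7(96)=135
lo=4(42)+hi=7(96)=138
lo=5(70)+hi=7(96)=166
lo=6(80)+hi=7(96)=176

No pair found


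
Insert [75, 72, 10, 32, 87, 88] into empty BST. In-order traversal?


Insert 75: root
Insert 72: L from 75
Insert 10: L from 75 -> L from 72
Insert 32: L from 75 -> L from 72 -> R from 10
Insert 87: R from 75
Insert 88: R from 75 -> R from 87

In-order: [10, 32, 72, 75, 87, 88]


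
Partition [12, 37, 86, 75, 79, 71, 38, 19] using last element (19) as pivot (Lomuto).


Pivot: 19
  12 <= 19: advance i (no swap)
Place pivot at 1: [12, 19, 86, 75, 79, 71, 38, 37]

Partitioned: [12, 19, 86, 75, 79, 71, 38, 37]


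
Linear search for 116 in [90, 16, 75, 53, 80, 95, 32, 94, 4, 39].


i=0: 90!=116
i=1: 16!=116
i=2: 75!=116
i=3: 53!=116
i=4: 80!=116
i=5: 95!=116
i=6: 32!=116
i=7: 94!=116
i=8: 4!=116
i=9: 39!=116

Not found, 10 comps


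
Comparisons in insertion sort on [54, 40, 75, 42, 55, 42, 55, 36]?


Algorithm: insertion sort
Input: [54, 40, 75, 42, 55, 42, 55, 36]
Sorted: [36, 40, 42, 42, 54, 55, 55, 75]

20


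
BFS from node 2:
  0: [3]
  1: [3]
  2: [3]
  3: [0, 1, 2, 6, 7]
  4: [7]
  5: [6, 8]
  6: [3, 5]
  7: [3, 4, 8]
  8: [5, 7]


Visit 2, enqueue [3]
Visit 3, enqueue [0, 1, 6, 7]
Visit 0, enqueue []
Visit 1, enqueue []
Visit 6, enqueue [5]
Visit 7, enqueue [4, 8]
Visit 5, enqueue []
Visit 4, enqueue []
Visit 8, enqueue []

BFS order: [2, 3, 0, 1, 6, 7, 5, 4, 8]


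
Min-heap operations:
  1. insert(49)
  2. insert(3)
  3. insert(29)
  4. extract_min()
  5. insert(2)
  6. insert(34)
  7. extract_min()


insert(49) -> [49]
insert(3) -> [3, 49]
insert(29) -> [3, 49, 29]
extract_min()->3, [29, 49]
insert(2) -> [2, 49, 29]
insert(34) -> [2, 34, 29, 49]
extract_min()->2, [29, 34, 49]

Final heap: [29, 34, 49]


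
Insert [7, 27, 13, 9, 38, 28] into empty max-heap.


Insert 7: [7]
Insert 27: [27, 7]
Insert 13: [27, 7, 13]
Insert 9: [27, 9, 13, 7]
Insert 38: [38, 27, 13, 7, 9]
Insert 28: [38, 27, 28, 7, 9, 13]

Final heap: [38, 27, 28, 7, 9, 13]


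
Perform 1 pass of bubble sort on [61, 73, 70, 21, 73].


Initial: [61, 73, 70, 21, 73]
Pass 1: [61, 70, 21, 73, 73] (2 swaps)

After 1 pass: [61, 70, 21, 73, 73]


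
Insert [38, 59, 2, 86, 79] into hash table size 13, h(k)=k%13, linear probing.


Insert 38: h=12 -> slot 12
Insert 59: h=7 -> slot 7
Insert 2: h=2 -> slot 2
Insert 86: h=8 -> slot 8
Insert 79: h=1 -> slot 1

Table: [None, 79, 2, None, None, None, None, 59, 86, None, None, None, 38]


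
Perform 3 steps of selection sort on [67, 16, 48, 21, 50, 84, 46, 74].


Initial: [67, 16, 48, 21, 50, 84, 46, 74]
Step 1: min=16 at 1
  Swap: [16, 67, 48, 21, 50, 84, 46, 74]
Step 2: min=21 at 3
  Swap: [16, 21, 48, 67, 50, 84, 46, 74]
Step 3: min=46 at 6
  Swap: [16, 21, 46, 67, 50, 84, 48, 74]

After 3 steps: [16, 21, 46, 67, 50, 84, 48, 74]


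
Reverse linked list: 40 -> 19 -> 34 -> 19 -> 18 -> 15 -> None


Step 1: curr=40, set curr.next=prev(None) | reversed so far: 40
Step 2: curr=19, set curr.next=prev(40) | reversed so far: 19 -> 40
Step 3: curr=34, set curr.next=prev(19) | reversed so far: 34 -> 19 -> 40
Step 4: curr=19, set curr.next=prev(34) | reversed so far: 19 -> 34 -> 19 -> 40
Step 5: curr=18, set curr.next=prev(19) | reversed so far: 18 -> 19 -> 34 -> 19 -> 40
Step 6: curr=15, set curr.next=prev(18) | reversed so far: 15 -> 18 -> 19 -> 34 -> 19 -> 40

15 -> 18 -> 19 -> 34 -> 19 -> 40 -> None


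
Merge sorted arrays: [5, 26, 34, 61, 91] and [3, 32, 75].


Take 3 from B
Take 5 from A
Take 26 from A
Take 32 from B
Take 34 from A
Take 61 from A
Take 75 from B

Merged: [3, 5, 26, 32, 34, 61, 75, 91]


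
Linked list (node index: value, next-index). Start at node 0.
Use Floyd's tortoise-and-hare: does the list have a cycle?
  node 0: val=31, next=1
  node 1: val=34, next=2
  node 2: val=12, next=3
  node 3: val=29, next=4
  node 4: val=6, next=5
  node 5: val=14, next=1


Floyd's tortoise (slow, +1) and hare (fast, +2):
  init: slow=0, fast=0
  step 1: slow=1, fast=2
  step 2: slow=2, fast=4
  step 3: slow=3, fast=1
  step 4: slow=4, fast=3
  step 5: slow=5, fast=5
  slow == fast at node 5: cycle detected

Cycle: yes


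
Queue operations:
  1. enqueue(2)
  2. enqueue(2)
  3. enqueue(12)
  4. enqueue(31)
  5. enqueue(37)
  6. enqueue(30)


enqueue(2) -> [2]
enqueue(2) -> [2, 2]
enqueue(12) -> [2, 2, 12]
enqueue(31) -> [2, 2, 12, 31]
enqueue(37) -> [2, 2, 12, 31, 37]
enqueue(30) -> [2, 2, 12, 31, 37, 30]

Final queue: [2, 2, 12, 31, 37, 30]


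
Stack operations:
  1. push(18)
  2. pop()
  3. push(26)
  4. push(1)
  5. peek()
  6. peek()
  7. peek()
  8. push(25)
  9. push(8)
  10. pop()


push(18) -> [18]
pop()->18, []
push(26) -> [26]
push(1) -> [26, 1]
peek()->1
peek()->1
peek()->1
push(25) -> [26, 1, 25]
push(8) -> [26, 1, 25, 8]
pop()->8, [26, 1, 25]

Final stack: [26, 1, 25]


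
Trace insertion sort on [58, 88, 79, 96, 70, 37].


Initial: [58, 88, 79, 96, 70, 37]
Insert 88: [58, 88, 79, 96, 70, 37]
Insert 79: [58, 79, 88, 96, 70, 37]
Insert 96: [58, 79, 88, 96, 70, 37]
Insert 70: [58, 70, 79, 88, 96, 37]
Insert 37: [37, 58, 70, 79, 88, 96]

Sorted: [37, 58, 70, 79, 88, 96]


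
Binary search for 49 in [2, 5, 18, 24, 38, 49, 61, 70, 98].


Step 1: lo=0, hi=8, mid=4, val=38
Step 2: lo=5, hi=8, mid=6, val=61
Step 3: lo=5, hi=5, mid=5, val=49

Found at index 5


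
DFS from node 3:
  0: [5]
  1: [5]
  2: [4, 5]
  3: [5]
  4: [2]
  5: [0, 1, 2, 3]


Visit 3, push [5]
Visit 5, push [2, 1, 0]
Visit 0, push []
Visit 1, push []
Visit 2, push [4]
Visit 4, push []

DFS order: [3, 5, 0, 1, 2, 4]


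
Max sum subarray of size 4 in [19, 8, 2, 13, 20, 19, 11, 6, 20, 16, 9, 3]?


[0:4]: 42
[1:5]: 43
[2:6]: 54
[3:7]: 63
[4:8]: 56
[5:9]: 56
[6:10]: 53
[7:11]: 51
[8:12]: 48

Max: 63 at [3:7]


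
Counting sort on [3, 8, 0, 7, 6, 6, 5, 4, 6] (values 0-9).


Input: [3, 8, 0, 7, 6, 6, 5, 4, 6]
Counts: [1, 0, 0, 1, 1, 1, 3, 1, 1, 0]

Sorted: [0, 3, 4, 5, 6, 6, 6, 7, 8]


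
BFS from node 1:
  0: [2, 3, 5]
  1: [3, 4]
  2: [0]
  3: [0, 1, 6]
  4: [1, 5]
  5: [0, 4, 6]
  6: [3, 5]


Visit 1, enqueue [3, 4]
Visit 3, enqueue [0, 6]
Visit 4, enqueue [5]
Visit 0, enqueue [2]
Visit 6, enqueue []
Visit 5, enqueue []
Visit 2, enqueue []

BFS order: [1, 3, 4, 0, 6, 5, 2]


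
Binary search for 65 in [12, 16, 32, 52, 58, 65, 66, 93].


Step 1: lo=0, hi=7, mid=3, val=52
Step 2: lo=4, hi=7, mid=5, val=65

Found at index 5


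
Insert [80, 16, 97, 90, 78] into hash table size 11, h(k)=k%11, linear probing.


Insert 80: h=3 -> slot 3
Insert 16: h=5 -> slot 5
Insert 97: h=9 -> slot 9
Insert 90: h=2 -> slot 2
Insert 78: h=1 -> slot 1

Table: [None, 78, 90, 80, None, 16, None, None, None, 97, None]


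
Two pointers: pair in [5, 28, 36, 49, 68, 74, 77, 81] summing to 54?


lo=0(5)+hi=7(81)=86
lo=0(5)+hi=6(77)=82
lo=0(5)+hi=5(74)=79
lo=0(5)+hi=4(68)=73
lo=0(5)+hi=3(49)=54

Yes: 5+49=54


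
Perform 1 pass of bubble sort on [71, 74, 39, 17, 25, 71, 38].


Initial: [71, 74, 39, 17, 25, 71, 38]
Pass 1: [71, 39, 17, 25, 71, 38, 74] (5 swaps)

After 1 pass: [71, 39, 17, 25, 71, 38, 74]


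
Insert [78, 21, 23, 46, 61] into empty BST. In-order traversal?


Insert 78: root
Insert 21: L from 78
Insert 23: L from 78 -> R from 21
Insert 46: L from 78 -> R from 21 -> R from 23
Insert 61: L from 78 -> R from 21 -> R from 23 -> R from 46

In-order: [21, 23, 46, 61, 78]
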